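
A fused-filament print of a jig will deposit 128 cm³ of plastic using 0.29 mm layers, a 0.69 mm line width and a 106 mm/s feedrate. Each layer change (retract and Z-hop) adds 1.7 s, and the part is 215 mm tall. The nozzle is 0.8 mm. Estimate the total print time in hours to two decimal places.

2.03 hours

Extrusion cross-section = 0.29 × 0.69, so 0.2001 mm².
Toolpath length = 128 cm³ / 0.2001 mm² = 128000 / 0.2001 = 639680.2 mm.
Print-move time = 639680.2 / 106, so 6034.7 s.
Layers = ⌈215/0.29⌉ = 742.
Non-print overhead: 742 × 1.7 → 1261.4 s.
Total = 6034.7 + 1261.4 = 7296.1 s = 2.03 hours.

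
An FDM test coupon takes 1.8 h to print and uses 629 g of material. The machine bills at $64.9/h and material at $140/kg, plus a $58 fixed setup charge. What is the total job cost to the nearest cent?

Time charge = 64.9 × 1.8, so $116.82.
Material charge = 140 × 629/1000, so $88.06.
Adding setup: 116.82 + 88.06 + 58 → $262.88.

$262.88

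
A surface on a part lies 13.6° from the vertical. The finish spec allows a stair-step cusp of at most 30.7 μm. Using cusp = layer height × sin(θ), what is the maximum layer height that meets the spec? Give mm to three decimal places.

0.131 mm

t = h_c / sin θ = 0.0307 / 0.2351 = 0.131 mm.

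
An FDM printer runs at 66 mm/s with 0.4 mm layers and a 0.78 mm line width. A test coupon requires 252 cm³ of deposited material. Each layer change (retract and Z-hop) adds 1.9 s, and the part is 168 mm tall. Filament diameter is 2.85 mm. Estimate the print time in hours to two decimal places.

Bead cross-section = 0.4 × 0.78, so 0.312 mm².
Toolpath length = 252 cm³ / 0.312 mm² = 252000 / 0.312 = 807692.3 mm.
Print-move time = 807692.3 / 66 = 12237.8 s.
Number of layers: 168 / 0.4 → 420 (rounded up).
Non-print overhead = 420 × 1.9, so 798 s.
Altogether 12237.8 + 798 = 13035.8 s, i.e. 3.62 hours.

3.62 hours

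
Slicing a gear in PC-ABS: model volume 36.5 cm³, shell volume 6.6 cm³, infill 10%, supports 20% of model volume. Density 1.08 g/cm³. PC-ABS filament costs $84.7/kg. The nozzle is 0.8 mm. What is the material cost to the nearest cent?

Infill region = 36.5 − 6.6 = 29.9 cm³.
Deposited infill = 0.10 × 29.9, so 2.99 cm³.
Support: 0.20 × 36.5 → 7.3 cm³.
Total extruded = 6.6 + 2.99 + 7.3, so 16.89 cm³.
Mass: 16.89 × 1.08 → 18.2412 g.
At $84.7/kg: 18.2412/1000 × 84.7 = $1.55.

$1.55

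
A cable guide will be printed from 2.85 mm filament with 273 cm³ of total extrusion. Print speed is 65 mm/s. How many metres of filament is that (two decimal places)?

A = π r² = π × 1.425² = 6.3794 mm².
Length = 273 cm³ / 6.3794 mm² = 273000 / 6.3794 = 42793.99 mm = 42.79 m.

42.79 m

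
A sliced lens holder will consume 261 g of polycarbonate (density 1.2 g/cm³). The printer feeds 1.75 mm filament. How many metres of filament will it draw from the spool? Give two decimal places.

90.43 m

Volume = 261 g / 1.2 g·cm⁻³ = 217.5 cm³ = 217500 mm³.
A = π r² = π × 0.875² = 2.4053 mm².
L = V/A = 217500/2.4053 = 90425.31 mm → 90.43 m.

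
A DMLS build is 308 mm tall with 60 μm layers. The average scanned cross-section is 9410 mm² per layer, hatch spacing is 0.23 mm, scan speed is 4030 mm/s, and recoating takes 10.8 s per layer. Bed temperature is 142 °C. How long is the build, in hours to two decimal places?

29.88 hours

Number of layers: 308 / 0.06 → 5134 (rounded up).
Hatch length per layer: 9410 / 0.23 → 40913 mm.
Per-layer scan time: 40913 / 4030 → 10.1521 s.
Time per layer = 10.1521 + 10.8, so 20.9521 s.
5134 layers × 20.9521 s/layer = 107568.0814 s, i.e. 29.88 hours.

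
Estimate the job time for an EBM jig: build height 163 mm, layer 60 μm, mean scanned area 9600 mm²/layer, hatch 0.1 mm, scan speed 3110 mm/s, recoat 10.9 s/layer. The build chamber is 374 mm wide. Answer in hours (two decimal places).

31.52 hours

Number of layers: 163 / 0.06 → 2717 (rounded up).
Scan path per layer = 9600 / 0.1, so 96000 mm.
Scan time per layer = 96000 / 3110 = 30.8682 s.
Per-layer time = 30.8682 + 10.9, so 41.7682 s.
2717 layers × 41.7682 s/layer = 113484.1994 s, i.e. 31.52 hours.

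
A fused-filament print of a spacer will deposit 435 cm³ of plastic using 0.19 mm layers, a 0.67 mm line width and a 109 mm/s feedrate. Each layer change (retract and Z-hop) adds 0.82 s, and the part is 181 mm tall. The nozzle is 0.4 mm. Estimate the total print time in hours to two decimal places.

8.93 hours

Line area = 0.19 × 0.67, so 0.1273 mm².
Path length: 435000 mm³ / 0.1273 mm² → 3417124.9 mm.
Time extruding = 3417124.9 / 109 = 31349.8 s.
Number of layers: 181 / 0.19 → 953 (rounded up).
Non-print overhead = 953 × 0.82, so 781.46 s.
Total = 31349.8 + 781.46 = 32131.26 s = 8.93 hours.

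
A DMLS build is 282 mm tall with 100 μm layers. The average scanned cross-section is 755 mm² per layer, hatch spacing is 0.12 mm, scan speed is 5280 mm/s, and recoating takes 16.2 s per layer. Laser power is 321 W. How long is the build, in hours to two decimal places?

Number of layers: 282 / 0.1 → 2820 (rounded up).
Scan path per layer = 755 / 0.12 = 6291.7 mm.
Laser time per layer = 6291.7 / 5280, so 1.1916 s.
Per-layer time: 1.1916 + 16.2 → 17.3916 s.
2820 layers × 17.3916 s/layer = 49044.312 s, i.e. 13.62 hours.

13.62 hours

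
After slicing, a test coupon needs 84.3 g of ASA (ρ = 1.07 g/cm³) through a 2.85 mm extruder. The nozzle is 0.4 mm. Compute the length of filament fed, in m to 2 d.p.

12.35 m

Extruded volume: 84.3/1.07 = 78.785 cm³ (78785 mm³).
Cross-section of 2.85 mm filament: π·(2.85/2)² = 6.3794 mm².
Length = 78785 / 6.3794 = 12349.91 mm = 12.35 m.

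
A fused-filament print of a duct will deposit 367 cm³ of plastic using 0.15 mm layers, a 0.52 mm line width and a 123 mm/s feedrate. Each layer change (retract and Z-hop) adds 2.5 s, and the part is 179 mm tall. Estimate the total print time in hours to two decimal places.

11.46 hours

Line area = 0.15 × 0.52 = 0.078 mm².
Path length: 367000 mm³ / 0.078 mm² → 4705128.2 mm.
Extrusion time: 4705128.2 / 123 → 38253.1 s.
Layer count = ceil(179 / 0.15) = 1194.
Layer-change overhead = 1194 × 2.5, so 2985 s.
Altogether 38253.1 + 2985 = 41238.1 s, i.e. 11.46 hours.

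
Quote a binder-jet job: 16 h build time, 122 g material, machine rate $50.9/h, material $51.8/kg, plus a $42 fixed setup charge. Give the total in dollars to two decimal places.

Machine-time cost: 50.9 × 16 → $814.40.
Material charge: 51.8 × 122/1000 → $6.3196.
Adding setup: 814.40 + 6.3196 + 42 → 862.7196 ≈ $862.72.

$862.72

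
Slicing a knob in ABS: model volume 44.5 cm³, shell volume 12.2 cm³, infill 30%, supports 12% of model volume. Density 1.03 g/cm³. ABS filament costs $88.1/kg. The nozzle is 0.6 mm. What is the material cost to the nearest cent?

$2.47

Interior volume = 44.5 − 12.2, so 32.3 cm³.
Infill deposited: 0.30 × 32.3 → 9.69 cm³.
Support: 0.12 × 44.5 → 5.34 cm³.
Total extruded: 12.2 + 9.69 + 5.34 → 27.23 cm³.
Mass = 27.23 × 1.03, so 28.0469 g.
Cost = 28.0469 g / 1000 × $88.1/kg = $2.47.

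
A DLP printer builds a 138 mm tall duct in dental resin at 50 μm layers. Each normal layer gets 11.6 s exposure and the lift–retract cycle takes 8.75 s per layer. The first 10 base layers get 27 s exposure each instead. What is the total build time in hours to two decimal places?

15.64 hours

Layer count = ceil(138 / 0.05) = 2760.
Base layers = 10 × (27 + 8.75) = 357.5 s.
Normal layers = 2750 × (11.6 + 8.75), so 55962.5 s.
Total = 357.5 + 55962.5 = 56320 s = 15.64 hours.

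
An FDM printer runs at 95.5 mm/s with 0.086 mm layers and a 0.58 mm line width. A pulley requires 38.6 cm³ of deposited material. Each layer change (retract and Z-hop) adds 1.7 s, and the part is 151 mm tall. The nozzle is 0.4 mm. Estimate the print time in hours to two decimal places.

3.08 hours

Line area = 0.086 × 0.58, so 0.04988 mm².
Total extruded path = 38600/0.04988 = 773857.3 mm.
Time extruding = 773857.3 / 95.5 = 8103.2 s.
Number of layers: 151 / 0.086 → 1756 (rounded up).
Z-hop total: 1756 × 1.7 → 2985.2 s.
Altogether 8103.2 + 2985.2 = 11088.4 s, i.e. 3.08 hours.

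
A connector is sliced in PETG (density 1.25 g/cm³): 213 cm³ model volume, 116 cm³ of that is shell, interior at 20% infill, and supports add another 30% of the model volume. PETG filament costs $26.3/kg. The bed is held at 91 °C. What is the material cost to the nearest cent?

$6.55

Interior volume = 213 − 116 = 97 cm³.
Infill deposited = 0.20 × 97 = 19.4 cm³.
Support: 0.30 × 213 → 63.9 cm³.
Deposited volume = 116 + 19.4 + 63.9, so 199.3 cm³.
Mass = 199.3 × 1.25, so 249.125 g.
Cost = 249.125 g / 1000 × $26.3/kg = $6.55.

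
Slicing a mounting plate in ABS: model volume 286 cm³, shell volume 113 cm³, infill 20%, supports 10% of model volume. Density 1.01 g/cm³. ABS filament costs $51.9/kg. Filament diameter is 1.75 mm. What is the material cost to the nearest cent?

Infill region = 286 − 113, so 173 cm³.
Infill volume = 0.20 × 173, so 34.6 cm³.
Support = 0.10 × 286 = 28.6 cm³.
Total printed volume = 113 + 34.6 + 28.6, so 176.2 cm³.
Mass = 176.2 × 1.01, so 177.962 g.
At $51.9/kg: 177.962/1000 × 51.9 = $9.24.

$9.24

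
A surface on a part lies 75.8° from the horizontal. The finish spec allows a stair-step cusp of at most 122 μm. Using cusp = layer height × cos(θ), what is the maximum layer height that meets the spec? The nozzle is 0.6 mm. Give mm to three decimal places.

0.497 mm

t = h_c / cos θ = 0.122 / 0.2453 = 0.497 mm.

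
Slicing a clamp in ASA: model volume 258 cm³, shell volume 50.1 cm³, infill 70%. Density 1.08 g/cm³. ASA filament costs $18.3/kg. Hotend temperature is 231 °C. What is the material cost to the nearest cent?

$3.87

Volume inside the shell = 258 − 50.1, so 207.9 cm³.
Infill volume = 0.70 × 207.9, so 145.53 cm³.
Total printed volume: 50.1 + 145.53 → 195.63 cm³.
Mass: 195.63 × 1.08 → 211.2804 g.
At $18.3/kg: 211.2804/1000 × 18.3 = $3.87.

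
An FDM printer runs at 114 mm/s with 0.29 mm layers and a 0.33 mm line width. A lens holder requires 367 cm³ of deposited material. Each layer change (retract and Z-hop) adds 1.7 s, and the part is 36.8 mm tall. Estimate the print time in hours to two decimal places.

9.40 hours

Line area = 0.29 × 0.33 = 0.0957 mm².
Toolpath length = 367 cm³ / 0.0957 mm² = 367000 / 0.0957 = 3834900.7 mm.
Print-move time = 3834900.7 / 114, so 33639.5 s.
Number of layers: 36.8 / 0.29 → 127 (rounded up).
Non-print overhead = 127 × 1.7 = 215.9 s.
Total = 33639.5 + 215.9 = 33855.4 s = 9.40 hours.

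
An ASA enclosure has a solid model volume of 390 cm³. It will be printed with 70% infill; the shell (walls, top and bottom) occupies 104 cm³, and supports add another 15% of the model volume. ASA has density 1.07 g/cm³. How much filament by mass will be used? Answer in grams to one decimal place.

388.1 g

Interior volume = 390 − 104, so 286 cm³.
Infill volume = 0.70 × 286, so 200.2 cm³.
Support = 0.15 × 390 = 58.5 cm³.
Total extruded = 104 + 200.2 + 58.5 = 362.7 cm³.
Mass = 362.7 × 1.07, so 388.089 g.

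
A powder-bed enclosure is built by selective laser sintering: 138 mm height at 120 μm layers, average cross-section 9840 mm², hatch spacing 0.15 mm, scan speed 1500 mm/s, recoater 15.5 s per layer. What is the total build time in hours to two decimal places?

18.92 hours

Layers = ⌈138/0.12⌉ = 1150.
Hatch length per layer = 9840 / 0.15, so 65600 mm.
Per-layer scan time = 65600 / 1500, so 43.7333 s.
Per-layer time = 43.7333 + 15.5 = 59.2333 s.
Total: 1150 × 59.2333 s = 68118.295 s → 18.92 hours.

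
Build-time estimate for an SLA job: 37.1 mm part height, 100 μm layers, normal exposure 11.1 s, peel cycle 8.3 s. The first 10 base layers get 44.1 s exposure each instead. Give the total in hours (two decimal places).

2.09 hours

Layer count = ceil(37.1 / 0.1) = 371.
Base layers: 10 × (44.1 + 8.3) → 524 s.
Regular layers = 361 × (11.1 + 8.3), so 7003.4 s.
Total = 524 + 7003.4 = 7527.4 s = 2.09 hours.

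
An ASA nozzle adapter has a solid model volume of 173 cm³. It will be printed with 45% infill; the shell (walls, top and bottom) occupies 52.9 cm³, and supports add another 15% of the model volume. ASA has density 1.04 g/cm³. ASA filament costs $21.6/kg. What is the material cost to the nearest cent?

$2.99

Volume inside the shell = 173 − 52.9 = 120.1 cm³.
Infill volume: 0.45 × 120.1 → 54.045 cm³.
Support = 0.15 × 173 = 25.95 cm³.
Deposited volume = 52.9 + 54.045 + 25.95 = 132.895 cm³.
Mass = 132.895 × 1.04, so 138.2108 g.
Cost = 138.2108 g / 1000 × $21.6/kg = $2.99.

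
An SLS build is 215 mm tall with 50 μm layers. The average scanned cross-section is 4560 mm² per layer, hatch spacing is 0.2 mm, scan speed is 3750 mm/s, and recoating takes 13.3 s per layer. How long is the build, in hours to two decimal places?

Number of layers: 215 / 0.05 → 4300 (rounded up).
Per-layer scan distance = 4560 / 0.2, so 22800 mm.
Scan time per layer: 22800 / 3750 → 6.08 s.
Layer cycle = 6.08 + 13.3, so 19.38 s.
Build time = 4300 × 19.38 = 83334 s = 23.15 hours.

23.15 hours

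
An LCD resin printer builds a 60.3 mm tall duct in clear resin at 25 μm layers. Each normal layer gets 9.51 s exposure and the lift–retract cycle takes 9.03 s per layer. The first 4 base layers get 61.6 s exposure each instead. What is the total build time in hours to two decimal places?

Number of layers: 60.3 / 0.025 → 2412 (rounded up).
Burn-in layers = 4 × (61.6 + 9.03), so 282.52 s.
Normal layers = 2408 × (9.51 + 9.03), so 44644.32 s.
Total = 282.52 + 44644.32 = 44926.84 s = 12.48 hours.

12.48 hours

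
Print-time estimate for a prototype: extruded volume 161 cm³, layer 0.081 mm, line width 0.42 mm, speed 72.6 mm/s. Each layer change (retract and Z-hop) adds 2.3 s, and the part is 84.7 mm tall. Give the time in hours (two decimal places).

18.78 hours

Extrusion cross-section = 0.081 × 0.42, so 0.03402 mm².
Toolpath length = 161 cm³ / 0.03402 mm² = 161000 / 0.03402 = 4732510.3 mm.
Extrusion time = 4732510.3 / 72.6 = 65186.1 s.
Layer count = ceil(84.7 / 0.081) = 1046.
Z-hop total: 1046 × 2.3 → 2405.8 s.
Total = 65186.1 + 2405.8 = 67591.9 s = 18.78 hours.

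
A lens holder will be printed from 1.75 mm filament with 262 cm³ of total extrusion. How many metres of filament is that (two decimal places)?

A = π r² = π × 0.875² = 2.4053 mm².
L = 262000 mm³ / 2.4053 mm² = 108926.12 mm, i.e. 108.93 m.

108.93 m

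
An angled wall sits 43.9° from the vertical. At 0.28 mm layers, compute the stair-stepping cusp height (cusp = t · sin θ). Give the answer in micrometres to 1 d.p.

h_c = t·sin θ = 0.28 × 0.6934 = 0.194152 mm (194.2 μm).

194.2 μm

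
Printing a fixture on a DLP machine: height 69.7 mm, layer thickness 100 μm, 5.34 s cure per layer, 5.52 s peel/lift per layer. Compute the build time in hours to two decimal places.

2.10 hours

Layers = ⌈69.7/0.1⌉ = 697.
Per-layer time = 5.34 + 5.52, so 10.86 s.
Total = 697 × 10.86 = 7569.42 s = 2.10 hours.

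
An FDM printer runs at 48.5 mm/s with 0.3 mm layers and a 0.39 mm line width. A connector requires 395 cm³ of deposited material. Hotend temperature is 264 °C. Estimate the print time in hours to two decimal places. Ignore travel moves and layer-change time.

Line area = 0.3 × 0.39, so 0.117 mm².
Path length: 395000 mm³ / 0.117 mm² → 3376068.4 mm.
Extrusion time = 3376068.4 / 48.5, so 69609.7 s.
That's 69609.7 s → 19.34 hours.

19.34 hours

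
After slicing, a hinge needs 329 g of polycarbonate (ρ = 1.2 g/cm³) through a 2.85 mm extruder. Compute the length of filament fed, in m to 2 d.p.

Volume = 329 g / 1.2 g·cm⁻³ = 274.1667 cm³ = 274166.7 mm³.
A = π r² = π × 1.425² = 6.3794 mm².
L = V/A = 274166.7/6.3794 = 42976.88 mm → 42.98 m.

42.98 m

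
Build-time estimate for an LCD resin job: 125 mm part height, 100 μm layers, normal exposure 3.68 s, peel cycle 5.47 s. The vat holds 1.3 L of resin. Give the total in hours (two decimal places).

3.18 hours

Layer count = ceil(125 / 0.1) = 1250.
Each layer takes = 3.68 + 5.47, so 9.15 s.
Total = 1250 × 9.15 = 11437.5 s = 3.18 hours.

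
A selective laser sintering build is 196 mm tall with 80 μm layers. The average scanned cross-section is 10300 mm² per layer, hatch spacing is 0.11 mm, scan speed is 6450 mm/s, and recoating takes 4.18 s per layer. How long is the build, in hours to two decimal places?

12.72 hours

Number of layers: 196 / 0.08 → 2450 (rounded up).
Scan path per layer = 10300 / 0.11, so 93636.4 mm.
Scan time per layer = 93636.4 / 6450, so 14.5173 s.
Per-layer time = 14.5173 + 4.18 = 18.6973 s.
Total: 2450 × 18.6973 s = 45808.385 s → 12.72 hours.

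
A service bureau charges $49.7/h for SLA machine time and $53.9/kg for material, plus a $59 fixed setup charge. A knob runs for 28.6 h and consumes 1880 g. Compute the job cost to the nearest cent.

$1581.75

Machine-time cost: 49.7 × 28.6 → $1421.42.
Feedstock cost = 53.9 × 1880/1000 = $101.332.
Total = 1421.42 + 101.332 + 59 = 1581.752 ≈ $1581.75.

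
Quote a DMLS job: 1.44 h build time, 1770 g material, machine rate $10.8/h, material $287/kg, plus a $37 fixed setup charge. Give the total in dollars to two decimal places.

Time charge: 10.8 × 1.44 → $15.552.
Feedstock cost: 287 × 1770/1000 → $507.99.
Adding setup: 15.552 + 507.99 + 37 → 560.542 ≈ $560.54.

$560.54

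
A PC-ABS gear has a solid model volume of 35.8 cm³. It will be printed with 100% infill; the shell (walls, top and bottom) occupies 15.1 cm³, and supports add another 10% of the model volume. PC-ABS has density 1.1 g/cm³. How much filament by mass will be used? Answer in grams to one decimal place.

43.3 g

Volume inside the shell = 35.8 − 15.1, so 20.7 cm³.
Infill volume: 1.00 × 20.7 → 20.7 cm³.
Support = 0.10 × 35.8, so 3.58 cm³.
Total extruded = 15.1 + 20.7 + 3.58 = 39.38 cm³.
Mass = 39.38 × 1.1 = 43.318 g.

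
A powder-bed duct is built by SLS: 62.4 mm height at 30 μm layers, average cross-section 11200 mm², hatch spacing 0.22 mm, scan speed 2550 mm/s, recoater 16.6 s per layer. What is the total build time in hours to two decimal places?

Number of layers: 62.4 / 0.03 → 2080 (rounded up).
Hatch length per layer = 11200 / 0.22, so 50909.1 mm.
Per-layer scan time = 50909.1 / 2550 = 19.9644 s.
Layer cycle: 19.9644 + 16.6 → 36.5644 s.
Build time = 2080 × 36.5644 = 76053.952 s = 21.13 hours.

21.13 hours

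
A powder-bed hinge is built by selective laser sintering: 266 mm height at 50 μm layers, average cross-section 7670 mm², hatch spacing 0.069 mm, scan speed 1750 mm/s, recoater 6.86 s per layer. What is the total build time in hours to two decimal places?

Layer count = ceil(266 / 0.05) = 5320.
Hatch length per layer: 7670 / 0.069 → 111159.4 mm.
Per-layer scan time = 111159.4 / 1750 = 63.5197 s.
Layer cycle = 63.5197 + 6.86 = 70.3797 s.
5320 layers × 70.3797 s/layer = 374420.004 s, i.e. 104.01 hours.

104.01 hours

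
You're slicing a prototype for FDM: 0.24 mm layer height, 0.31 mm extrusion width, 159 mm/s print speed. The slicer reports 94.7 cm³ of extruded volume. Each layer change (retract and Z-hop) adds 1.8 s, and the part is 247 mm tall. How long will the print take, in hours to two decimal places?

Line area = 0.24 × 0.31 = 0.0744 mm².
Toolpath length = 94.7 cm³ / 0.0744 mm² = 94700 / 0.0744 = 1272849.5 mm.
Print-move time = 1272849.5 / 159, so 8005.3 s.
Layer count = ceil(247 / 0.24) = 1030.
Layer-change overhead: 1030 × 1.8 → 1854 s.
Total = 8005.3 + 1854 = 9859.3 s = 2.74 hours.

2.74 hours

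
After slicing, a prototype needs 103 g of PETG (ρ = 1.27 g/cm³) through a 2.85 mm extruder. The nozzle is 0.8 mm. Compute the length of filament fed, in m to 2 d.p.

Extruded volume: 103/1.27 = 81.1024 cm³ (81102.4 mm³).
Cross-section of 2.85 mm filament: π·(2.85/2)² = 6.3794 mm².
L = V/A = 81102.4/6.3794 = 12713.17 mm → 12.71 m.

12.71 m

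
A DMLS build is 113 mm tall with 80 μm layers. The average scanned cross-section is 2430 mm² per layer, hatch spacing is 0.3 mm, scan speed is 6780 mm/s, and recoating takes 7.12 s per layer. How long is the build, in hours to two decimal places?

Number of layers: 113 / 0.08 → 1413 (rounded up).
Hatch length per layer = 2430 / 0.3 = 8100 mm.
Laser time per layer = 8100 / 6780, so 1.1947 s.
Per-layer time = 1.1947 + 7.12 = 8.3147 s.
Total: 1413 × 8.3147 s = 11748.6711 s → 3.26 hours.

3.26 hours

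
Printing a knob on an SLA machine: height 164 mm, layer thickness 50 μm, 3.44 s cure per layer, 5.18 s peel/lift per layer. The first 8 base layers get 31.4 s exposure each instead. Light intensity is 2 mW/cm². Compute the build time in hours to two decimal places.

Layers = ⌈164/0.05⌉ = 3280.
Bottom layers = 8 × (31.4 + 5.18), so 292.64 s.
Regular layers = 3272 × (3.44 + 5.18) = 28204.64 s.
Total = 292.64 + 28204.64 = 28497.28 s = 7.92 hours.

7.92 hours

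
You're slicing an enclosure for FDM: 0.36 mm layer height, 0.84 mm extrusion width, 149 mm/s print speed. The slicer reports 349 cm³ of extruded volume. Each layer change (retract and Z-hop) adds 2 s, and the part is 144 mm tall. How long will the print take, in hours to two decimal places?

Line area: 0.36 × 0.84 → 0.3024 mm².
Path length: 349000 mm³ / 0.3024 mm² → 1154100.5 mm.
Print-move time = 1154100.5 / 149, so 7745.6 s.
Layers = ⌈144/0.36⌉ = 400.
Layer-change overhead = 400 × 2, so 800 s.
Total = 7745.6 + 800 = 8545.6 s = 2.37 hours.

2.37 hours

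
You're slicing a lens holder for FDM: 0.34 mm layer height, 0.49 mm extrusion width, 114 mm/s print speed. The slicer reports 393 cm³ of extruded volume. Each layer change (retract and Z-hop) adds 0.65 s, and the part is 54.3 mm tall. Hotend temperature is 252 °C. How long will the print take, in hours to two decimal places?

5.78 hours

Bead cross-section = 0.34 × 0.49, so 0.1666 mm².
Toolpath length = 393 cm³ / 0.1666 mm² = 393000 / 0.1666 = 2358943.6 mm.
Print-move time = 2358943.6 / 114, so 20692.5 s.
Number of layers: 54.3 / 0.34 → 160 (rounded up).
Z-hop total = 160 × 0.65, so 104 s.
Altogether 20692.5 + 104 = 20796.5 s, i.e. 5.78 hours.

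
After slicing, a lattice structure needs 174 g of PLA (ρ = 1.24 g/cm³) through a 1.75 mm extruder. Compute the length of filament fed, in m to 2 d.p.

Volume = 174 g / 1.24 g·cm⁻³ = 140.3226 cm³ = 140322.6 mm³.
A = π r² = π × 0.875² = 2.4053 mm².
L = V/A = 140322.6/2.4053 = 58338.92 mm → 58.34 m.

58.34 m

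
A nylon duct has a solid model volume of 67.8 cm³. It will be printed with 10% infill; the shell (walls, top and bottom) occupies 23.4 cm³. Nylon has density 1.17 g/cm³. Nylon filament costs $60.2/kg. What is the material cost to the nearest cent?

$1.96

Infill region: 67.8 − 23.4 → 44.4 cm³.
Deposited infill: 0.10 × 44.4 → 4.44 cm³.
Total printed volume = 23.4 + 4.44 = 27.84 cm³.
Mass: 27.84 × 1.17 → 32.5728 g.
At $60.2/kg: 32.5728/1000 × 60.2 = $1.96.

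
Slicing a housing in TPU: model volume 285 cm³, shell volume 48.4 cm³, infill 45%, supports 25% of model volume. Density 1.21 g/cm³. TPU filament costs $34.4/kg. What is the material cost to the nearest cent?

$9.41

Volume inside the shell = 285 − 48.4 = 236.6 cm³.
Infill volume = 0.45 × 236.6, so 106.47 cm³.
Support: 0.25 × 285 → 71.25 cm³.
Total printed volume: 48.4 + 106.47 + 71.25 → 226.12 cm³.
Mass: 226.12 × 1.21 → 273.6052 g.
At $34.4/kg: 273.6052/1000 × 34.4 = $9.41.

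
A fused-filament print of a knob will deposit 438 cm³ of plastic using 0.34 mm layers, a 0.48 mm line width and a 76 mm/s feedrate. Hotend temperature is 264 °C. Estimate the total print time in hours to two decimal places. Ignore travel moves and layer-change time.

Bead cross-section: 0.34 × 0.48 → 0.1632 mm².
Path length: 438000 mm³ / 0.1632 mm² → 2683823.5 mm.
Time extruding = 2683823.5 / 76 = 35313.5 s.
35313.5 s = 9.81 hours.

9.81 hours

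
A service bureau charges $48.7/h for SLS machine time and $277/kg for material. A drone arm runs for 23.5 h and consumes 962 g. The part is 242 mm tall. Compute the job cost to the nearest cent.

Machine cost: 48.7 × 23.5 → $1144.45.
Material cost = 277 × 962/1000, so $266.474.
Total = 1144.45 + 266.474 = 1410.924 ≈ $1410.92.

$1410.92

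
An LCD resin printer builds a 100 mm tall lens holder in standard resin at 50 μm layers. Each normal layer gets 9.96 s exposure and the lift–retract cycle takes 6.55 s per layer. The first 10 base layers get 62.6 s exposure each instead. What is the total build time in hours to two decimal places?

Number of layers: 100 / 0.05 → 2000 (rounded up).
Burn-in layers = 10 × (62.6 + 6.55) = 691.5 s.
Normal layers = 1990 × (9.96 + 6.55) = 32854.9 s.
Total = 691.5 + 32854.9 = 33546.4 s = 9.32 hours.

9.32 hours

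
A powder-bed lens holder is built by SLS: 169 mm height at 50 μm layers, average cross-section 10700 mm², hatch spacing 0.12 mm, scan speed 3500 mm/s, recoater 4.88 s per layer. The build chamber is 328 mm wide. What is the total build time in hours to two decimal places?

Layer count = ceil(169 / 0.05) = 3380.
Hatch length per layer: 10700 / 0.12 → 89166.7 mm.
Scan time per layer = 89166.7 / 3500, so 25.4762 s.
Time per layer = 25.4762 + 4.88, so 30.3562 s.
3380 layers × 30.3562 s/layer = 102603.956 s, i.e. 28.50 hours.

28.50 hours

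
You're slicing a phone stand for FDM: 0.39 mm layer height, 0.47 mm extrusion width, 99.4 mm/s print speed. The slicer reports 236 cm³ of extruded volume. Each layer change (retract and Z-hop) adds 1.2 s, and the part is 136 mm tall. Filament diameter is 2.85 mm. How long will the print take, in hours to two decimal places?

3.71 hours

Extrusion cross-section: 0.39 × 0.47 → 0.1833 mm².
Toolpath length = 236 cm³ / 0.1833 mm² = 236000 / 0.1833 = 1287506.8 mm.
Extrusion time = 1287506.8 / 99.4 = 12952.8 s.
Layer count = ceil(136 / 0.39) = 349.
Layer-change overhead = 349 × 1.2 = 418.8 s.
Altogether 12952.8 + 418.8 = 13371.6 s, i.e. 3.71 hours.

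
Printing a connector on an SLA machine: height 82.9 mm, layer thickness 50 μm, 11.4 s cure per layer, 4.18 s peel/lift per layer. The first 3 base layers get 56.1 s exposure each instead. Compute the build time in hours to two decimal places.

7.21 hours

Layer count = ceil(82.9 / 0.05) = 1658.
Base layers = 3 × (56.1 + 4.18) = 180.84 s.
Regular layers = 1655 × (11.4 + 4.18), so 25784.9 s.
Sum: 180.84 + 25784.9 = 25965.74 s → 7.21 hours.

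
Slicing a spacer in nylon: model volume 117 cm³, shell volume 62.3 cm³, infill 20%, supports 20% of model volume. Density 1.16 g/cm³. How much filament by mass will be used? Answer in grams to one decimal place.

112.1 g

Interior volume = 117 − 62.3 = 54.7 cm³.
Deposited infill = 0.20 × 54.7, so 10.94 cm³.
Support = 0.20 × 117, so 23.4 cm³.
Total extruded = 62.3 + 10.94 + 23.4, so 96.64 cm³.
Mass: 96.64 × 1.16 → 112.1024 g.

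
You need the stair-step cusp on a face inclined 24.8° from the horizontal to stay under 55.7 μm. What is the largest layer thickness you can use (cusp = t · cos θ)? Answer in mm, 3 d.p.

0.061 mm

t = h_c / cos θ = 0.0557 / 0.9078 = 0.061 mm.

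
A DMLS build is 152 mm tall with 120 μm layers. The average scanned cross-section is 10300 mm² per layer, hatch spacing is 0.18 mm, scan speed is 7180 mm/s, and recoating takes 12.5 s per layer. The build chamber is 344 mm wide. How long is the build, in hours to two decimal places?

7.20 hours

Number of layers: 152 / 0.12 → 1267 (rounded up).
Scan path per layer: 10300 / 0.18 → 57222.2 mm.
Laser time per layer = 57222.2 / 7180 = 7.9697 s.
Per-layer time = 7.9697 + 12.5 = 20.4697 s.
Build time = 1267 × 20.4697 = 25935.1099 s = 7.20 hours.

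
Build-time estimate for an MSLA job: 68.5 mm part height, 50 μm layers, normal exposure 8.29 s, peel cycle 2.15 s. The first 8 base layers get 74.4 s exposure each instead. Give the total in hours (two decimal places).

Layer count = ceil(68.5 / 0.05) = 1370.
Bottom layers = 8 × (74.4 + 2.15) = 612.4 s.
Regular layers = 1362 × (8.29 + 2.15), so 14219.28 s.
Sum: 612.4 + 14219.28 = 14831.68 s → 4.12 hours.

4.12 hours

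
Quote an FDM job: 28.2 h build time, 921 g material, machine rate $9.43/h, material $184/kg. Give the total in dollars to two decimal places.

$435.39

Time charge = 9.43 × 28.2, so $265.926.
Material cost = 184 × 921/1000, so $169.464.
Job cost: 265.926 + 169.464 = $435.39.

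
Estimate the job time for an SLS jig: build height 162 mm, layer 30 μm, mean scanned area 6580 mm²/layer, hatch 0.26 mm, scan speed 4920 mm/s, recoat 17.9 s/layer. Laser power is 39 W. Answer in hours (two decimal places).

34.57 hours

Number of layers: 162 / 0.03 → 5400 (rounded up).
Scan path per layer = 6580 / 0.26, so 25307.7 mm.
Scan time per layer: 25307.7 / 4920 → 5.1438 s.
Layer cycle: 5.1438 + 17.9 → 23.0438 s.
Total: 5400 × 23.0438 s = 124436.52 s → 34.57 hours.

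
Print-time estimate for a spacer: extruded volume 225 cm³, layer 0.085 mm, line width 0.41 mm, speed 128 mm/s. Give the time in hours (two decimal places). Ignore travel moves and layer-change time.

14.01 hours

Line area: 0.085 × 0.41 → 0.03485 mm².
Toolpath length = 225 cm³ / 0.03485 mm² = 225000 / 0.03485 = 6456241 mm.
Extrusion time = 6456241 / 128 = 50439.4 s.
That's 50439.4 s → 14.01 hours.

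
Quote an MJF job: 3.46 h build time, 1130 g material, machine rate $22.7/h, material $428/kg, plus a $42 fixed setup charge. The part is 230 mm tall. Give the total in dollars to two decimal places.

Machine-time cost = 22.7 × 3.46 = $78.542.
Material cost = 428 × 1130/1000, so $483.64.
Total = 78.542 + 483.64 + 42 = 604.182 ≈ $604.18.

$604.18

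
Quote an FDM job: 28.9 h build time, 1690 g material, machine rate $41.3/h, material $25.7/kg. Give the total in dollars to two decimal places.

$1237.00

Machine-time cost = 41.3 × 28.9, so $1193.57.
Feedstock cost = 25.7 × 1690/1000 = $43.433.
Total = 1193.57 + 43.433 = 1237.003 ≈ $1237.00.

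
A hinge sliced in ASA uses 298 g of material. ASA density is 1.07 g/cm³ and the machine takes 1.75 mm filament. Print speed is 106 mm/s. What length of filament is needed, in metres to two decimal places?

Extruded volume: 298/1.07 = 278.5047 cm³ (278504.7 mm³).
Cross-section of 1.75 mm filament: π·(1.75/2)² = 2.4053 mm².
L = V/A = 278504.7/2.4053 = 115787.93 mm → 115.79 m.

115.79 m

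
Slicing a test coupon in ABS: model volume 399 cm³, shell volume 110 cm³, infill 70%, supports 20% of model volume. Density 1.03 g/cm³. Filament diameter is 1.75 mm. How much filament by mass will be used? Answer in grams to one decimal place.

403.9 g

Infill region = 399 − 110 = 289 cm³.
Infill volume = 0.70 × 289, so 202.3 cm³.
Support = 0.20 × 399 = 79.8 cm³.
Total printed volume: 110 + 202.3 + 79.8 → 392.1 cm³.
Mass: 392.1 × 1.03 → 403.863 g.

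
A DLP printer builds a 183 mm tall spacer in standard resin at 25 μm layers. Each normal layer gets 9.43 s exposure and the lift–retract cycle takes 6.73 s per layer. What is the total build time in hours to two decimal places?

32.86 hours

Layer count = ceil(183 / 0.025) = 7320.
Per-layer time: 9.43 + 6.73 → 16.16 s.
Total = 7320 × 16.16 = 118291.2 s = 32.86 hours.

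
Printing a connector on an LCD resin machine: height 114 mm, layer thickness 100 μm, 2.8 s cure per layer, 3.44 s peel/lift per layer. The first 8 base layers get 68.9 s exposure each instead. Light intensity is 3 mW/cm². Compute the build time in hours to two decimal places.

Layers = ⌈114/0.1⌉ = 1140.
Base layers: 8 × (68.9 + 3.44) → 578.72 s.
Remaining layers = 1132 × (2.8 + 3.44), so 7063.68 s.
Total = 578.72 + 7063.68 = 7642.4 s = 2.12 hours.

2.12 hours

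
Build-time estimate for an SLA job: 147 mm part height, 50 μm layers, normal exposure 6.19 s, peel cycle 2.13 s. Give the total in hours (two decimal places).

Layers = ⌈147/0.05⌉ = 2940.
Cycle time = 6.19 + 2.13 = 8.32 s.
Total = 2940 × 8.32 = 24460.8 s = 6.79 hours.

6.79 hours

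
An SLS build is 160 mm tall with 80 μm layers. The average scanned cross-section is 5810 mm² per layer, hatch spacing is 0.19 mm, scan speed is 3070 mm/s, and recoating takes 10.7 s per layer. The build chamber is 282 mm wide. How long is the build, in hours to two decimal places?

Number of layers: 160 / 0.08 → 2000 (rounded up).
Per-layer scan distance: 5810 / 0.19 → 30578.9 mm.
Scan time per layer: 30578.9 / 3070 → 9.9606 s.
Per-layer time: 9.9606 + 10.7 → 20.6606 s.
2000 layers × 20.6606 s/layer = 41321.2 s, i.e. 11.48 hours.

11.48 hours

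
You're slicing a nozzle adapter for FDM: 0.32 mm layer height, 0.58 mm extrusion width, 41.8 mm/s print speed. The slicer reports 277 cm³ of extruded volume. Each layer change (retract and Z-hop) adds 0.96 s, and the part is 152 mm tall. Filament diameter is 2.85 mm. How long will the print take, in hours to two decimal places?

Extrusion cross-section = 0.32 × 0.58, so 0.1856 mm².
Total extruded path = 277000/0.1856 = 1492456.9 mm.
Extrusion time: 1492456.9 / 41.8 → 35704.7 s.
Number of layers: 152 / 0.32 → 475 (rounded up).
Z-hop total = 475 × 0.96 = 456 s.
Total = 35704.7 + 456 = 36160.7 s = 10.04 hours.

10.04 hours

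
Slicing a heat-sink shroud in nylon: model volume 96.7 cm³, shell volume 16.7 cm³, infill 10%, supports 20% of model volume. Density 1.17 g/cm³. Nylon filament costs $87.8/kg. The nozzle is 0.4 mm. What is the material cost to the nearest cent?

$4.52

Infill region = 96.7 − 16.7 = 80 cm³.
Infill volume = 0.10 × 80, so 8 cm³.
Support = 0.20 × 96.7, so 19.34 cm³.
Deposited volume: 16.7 + 8 + 19.34 → 44.04 cm³.
Mass = 44.04 × 1.17, so 51.5268 g.
Cost = 51.5268 g / 1000 × $87.8/kg = $4.52.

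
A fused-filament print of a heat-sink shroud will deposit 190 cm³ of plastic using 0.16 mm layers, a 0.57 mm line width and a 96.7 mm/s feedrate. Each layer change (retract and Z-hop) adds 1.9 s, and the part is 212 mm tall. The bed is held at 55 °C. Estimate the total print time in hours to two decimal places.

Extrusion cross-section: 0.16 × 0.57 → 0.0912 mm².
Path length: 190000 mm³ / 0.0912 mm² → 2083333.3 mm.
Time extruding = 2083333.3 / 96.7 = 21544.3 s.
Number of layers: 212 / 0.16 → 1325 (rounded up).
Non-print overhead: 1325 × 1.9 → 2517.5 s.
Altogether 21544.3 + 2517.5 = 24061.8 s, i.e. 6.68 hours.

6.68 hours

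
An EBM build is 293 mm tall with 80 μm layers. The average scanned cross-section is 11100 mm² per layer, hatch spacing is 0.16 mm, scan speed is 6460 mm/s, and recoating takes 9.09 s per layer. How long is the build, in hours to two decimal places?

20.18 hours

Number of layers: 293 / 0.08 → 3663 (rounded up).
Per-layer scan distance = 11100 / 0.16 = 69375 mm.
Scan time per layer = 69375 / 6460 = 10.7392 s.
Time per layer = 10.7392 + 9.09, so 19.8292 s.
Build time = 3663 × 19.8292 = 72634.3596 s = 20.18 hours.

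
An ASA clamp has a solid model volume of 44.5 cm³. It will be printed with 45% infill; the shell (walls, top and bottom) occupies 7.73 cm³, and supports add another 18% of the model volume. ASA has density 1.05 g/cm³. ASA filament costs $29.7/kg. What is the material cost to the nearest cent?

Infill region = 44.5 − 7.73 = 36.77 cm³.
Infill deposited = 0.45 × 36.77 = 16.5465 cm³.
Support: 0.18 × 44.5 → 8.01 cm³.
Deposited volume = 7.73 + 16.5465 + 8.01, so 32.2865 cm³.
Mass = 32.2865 × 1.05 = 33.900825 g.
At $29.7/kg: 33.900825/1000 × 29.7 = $1.01.

$1.01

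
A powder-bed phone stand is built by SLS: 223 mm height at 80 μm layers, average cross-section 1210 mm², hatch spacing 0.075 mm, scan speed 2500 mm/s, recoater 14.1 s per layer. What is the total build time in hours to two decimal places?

Layers = ⌈223/0.08⌉ = 2788.
Scan path per layer: 1210 / 0.075 → 16133.3 mm.
Per-layer scan time: 16133.3 / 2500 → 6.4533 s.
Layer cycle: 6.4533 + 14.1 → 20.5533 s.
Total: 2788 × 20.5533 s = 57302.6004 s → 15.92 hours.

15.92 hours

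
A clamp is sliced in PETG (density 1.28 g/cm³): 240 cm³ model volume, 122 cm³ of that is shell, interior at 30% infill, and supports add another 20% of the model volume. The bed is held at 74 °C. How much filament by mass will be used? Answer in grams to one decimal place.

262.9 g

Infill region = 240 − 122 = 118 cm³.
Infill volume = 0.30 × 118 = 35.4 cm³.
Support = 0.20 × 240, so 48 cm³.
Deposited volume = 122 + 35.4 + 48 = 205.4 cm³.
Mass = 205.4 × 1.28, so 262.912 g.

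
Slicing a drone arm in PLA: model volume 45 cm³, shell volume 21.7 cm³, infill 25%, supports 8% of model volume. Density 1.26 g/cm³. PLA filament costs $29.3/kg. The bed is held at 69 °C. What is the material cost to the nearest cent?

Infill region = 45 − 21.7, so 23.3 cm³.
Infill deposited = 0.25 × 23.3, so 5.825 cm³.
Support = 0.08 × 45 = 3.6 cm³.
Total extruded: 21.7 + 5.825 + 3.6 → 31.125 cm³.
Mass: 31.125 × 1.26 → 39.2175 g.
Cost = 39.2175 g / 1000 × $29.3/kg = $1.15.

$1.15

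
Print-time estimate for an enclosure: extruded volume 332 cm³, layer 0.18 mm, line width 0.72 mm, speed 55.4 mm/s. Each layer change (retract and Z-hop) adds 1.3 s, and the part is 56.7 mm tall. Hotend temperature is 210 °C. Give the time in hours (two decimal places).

Line area: 0.18 × 0.72 → 0.1296 mm².
Toolpath length = 332 cm³ / 0.1296 mm² = 332000 / 0.1296 = 2561728.4 mm.
Extrusion time = 2561728.4 / 55.4 = 46240.6 s.
Layer count = ceil(56.7 / 0.18) = 315.
Non-print overhead = 315 × 1.3 = 409.5 s.
Altogether 46240.6 + 409.5 = 46650.1 s, i.e. 12.96 hours.

12.96 hours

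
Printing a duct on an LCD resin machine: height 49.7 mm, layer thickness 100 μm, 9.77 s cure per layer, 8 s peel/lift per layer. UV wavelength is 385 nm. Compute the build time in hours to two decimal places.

Layers = ⌈49.7/0.1⌉ = 497.
Each layer takes = 9.77 + 8 = 17.77 s.
Total = 497 × 17.77 = 8831.69 s = 2.45 hours.

2.45 hours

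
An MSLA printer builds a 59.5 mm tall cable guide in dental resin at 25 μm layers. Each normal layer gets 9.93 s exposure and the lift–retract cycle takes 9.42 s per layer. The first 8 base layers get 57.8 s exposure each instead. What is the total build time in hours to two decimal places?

12.90 hours

Layer count = ceil(59.5 / 0.025) = 2380.
Burn-in layers = 8 × (57.8 + 9.42) = 537.76 s.
Regular layers: 2372 × (9.93 + 9.42) → 45898.2 s.
Sum: 537.76 + 45898.2 = 46435.96 s → 12.90 hours.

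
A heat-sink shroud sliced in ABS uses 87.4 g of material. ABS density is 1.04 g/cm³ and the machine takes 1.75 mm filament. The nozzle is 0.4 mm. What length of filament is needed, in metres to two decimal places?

Extruded volume: 87.4/1.04 = 84.0385 cm³ (84038.5 mm³).
Cross-section of 1.75 mm filament: π·(1.75/2)² = 2.4053 mm².
L = V/A = 84038.5/2.4053 = 34938.88 mm → 34.94 m.

34.94 m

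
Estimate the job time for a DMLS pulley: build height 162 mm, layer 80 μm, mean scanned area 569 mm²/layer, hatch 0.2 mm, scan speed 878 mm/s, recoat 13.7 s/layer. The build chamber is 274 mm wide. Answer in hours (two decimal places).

9.53 hours

Number of layers: 162 / 0.08 → 2025 (rounded up).
Hatch length per layer: 569 / 0.2 → 2845 mm.
Per-layer scan time = 2845 / 878 = 3.2403 s.
Layer cycle = 3.2403 + 13.7, so 16.9403 s.
Total: 2025 × 16.9403 s = 34304.1075 s → 9.53 hours.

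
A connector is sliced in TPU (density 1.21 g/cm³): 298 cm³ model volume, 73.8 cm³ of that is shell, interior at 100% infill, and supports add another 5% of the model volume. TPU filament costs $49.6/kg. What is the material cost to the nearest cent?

$18.78

Interior volume = 298 − 73.8, so 224.2 cm³.
Infill volume = 1.00 × 224.2, so 224.2 cm³.
Support = 0.05 × 298, so 14.9 cm³.
Total extruded: 73.8 + 224.2 + 14.9 → 312.9 cm³.
Mass = 312.9 × 1.21 = 378.609 g.
At $49.6/kg: 378.609/1000 × 49.6 = $18.78.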